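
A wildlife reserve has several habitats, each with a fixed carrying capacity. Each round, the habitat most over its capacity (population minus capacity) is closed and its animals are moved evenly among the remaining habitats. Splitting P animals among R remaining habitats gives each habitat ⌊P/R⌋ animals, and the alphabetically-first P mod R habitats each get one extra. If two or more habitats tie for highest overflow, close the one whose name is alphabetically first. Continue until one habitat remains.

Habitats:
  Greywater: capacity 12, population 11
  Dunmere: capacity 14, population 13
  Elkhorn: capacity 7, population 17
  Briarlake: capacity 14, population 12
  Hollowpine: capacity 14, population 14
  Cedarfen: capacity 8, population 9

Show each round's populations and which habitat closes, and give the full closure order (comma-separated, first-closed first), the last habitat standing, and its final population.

Round 1: Briarlake=12 Cedarfen=9 Dunmere=13 Elkhorn=17 Greywater=11 Hollowpine=14 → close Elkhorn (overflow 10)
  17÷5 = 3 each, +1 to first 2
Round 2: Briarlake=16 Cedarfen=13 Dunmere=16 Greywater=14 Hollowpine=17 → close Cedarfen (overflow 5)
  13÷4 = 3 each, +1 to first 1
Round 3: Briarlake=20 Dunmere=19 Greywater=17 Hollowpine=20 → close Briarlake (overflow 6)
  20÷3 = 6 each, +1 to first 2
Round 4: Dunmere=26 Greywater=24 Hollowpine=26 → close Dunmere (overflow 12)
  26÷2 = 13 each, +1 to first 0
Round 5: Greywater=37 Hollowpine=39 → close Greywater (overflow 25)
  37÷1 = 37 each, +1 to first 0

Closure order: Elkhorn, Cedarfen, Briarlake, Dunmere, Greywater
Last habitat: Hollowpine with 76 animals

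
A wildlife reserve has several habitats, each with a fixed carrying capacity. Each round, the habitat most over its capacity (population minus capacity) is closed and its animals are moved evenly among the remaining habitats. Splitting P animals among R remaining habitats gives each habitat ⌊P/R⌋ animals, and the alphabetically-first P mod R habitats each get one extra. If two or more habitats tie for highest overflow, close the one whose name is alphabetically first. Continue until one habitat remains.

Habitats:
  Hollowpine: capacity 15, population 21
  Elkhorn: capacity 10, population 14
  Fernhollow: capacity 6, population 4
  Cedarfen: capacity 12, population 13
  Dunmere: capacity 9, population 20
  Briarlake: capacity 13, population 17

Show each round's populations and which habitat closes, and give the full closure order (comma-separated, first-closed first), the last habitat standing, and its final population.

Round 1: Briarlake=17 Cedarfen=13 Dunmere=20 Elkhorn=14 Fernhollow=4 Hollowpine=21 → close Dunmere (overflow 11)
  20÷5 = 4 each, +1 to first 0
Round 2: Briarlake=21 Cedarfen=17 Elkhorn=18 Fernhollow=8 Hollowpine=25 → close Hollowpine (overflow 10)
  25÷4 = 6 each, +1 to first 1
Round 3: Briarlake=28 Cedarfen=23 Elkhorn=24 Fernhollow=14 → close Briarlake (overflow 15)
  28÷3 = 9 each, +1 to first 1
Round 4: Cedarfen=33 Elkhorn=33 Fernhollow=23 → close Elkhorn (overflow 23)
  33÷2 = 16 each, +1 to first 1
Round 5: Cedarfen=50 Fernhollow=39 → close Cedarfen (overflow 38)
  50÷1 = 50 each, +1 to first 0

Closure order: Dunmere, Hollowpine, Briarlake, Elkhorn, Cedarfen
Last habitat: Fernhollow with 89 animals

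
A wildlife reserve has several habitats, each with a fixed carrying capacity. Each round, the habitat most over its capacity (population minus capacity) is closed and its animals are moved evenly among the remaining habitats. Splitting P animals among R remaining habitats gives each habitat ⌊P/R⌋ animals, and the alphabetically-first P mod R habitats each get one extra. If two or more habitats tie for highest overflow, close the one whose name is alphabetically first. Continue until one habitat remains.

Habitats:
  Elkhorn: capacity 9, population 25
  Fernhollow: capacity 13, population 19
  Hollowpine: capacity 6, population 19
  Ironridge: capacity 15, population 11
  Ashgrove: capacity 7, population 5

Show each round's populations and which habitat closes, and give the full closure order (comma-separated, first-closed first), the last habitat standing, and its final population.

Closure order: Elkhorn, Hollowpine, Fernhollow, Ashgrove
Last habitat: Ironridge with 79 animals

Round 1: Ashgrove=5 Elkhorn=25 Fernhollow=19 Hollowpine=19 Ironridge=11 → close Elkhorn (overflow 16)
  25÷4 = 6 each, +1 to first 1
Round 2: Ashgrove=12 Fernhollow=25 Hollowpine=25 Ironridge=17 → close Hollowpine (overflow 19)
  25÷3 = 8 each, +1 to first 1
Round 3: Ashgrove=21 Fernhollow=33 Ironridge=25 → close Fernhollow (overflow 20)
  33÷2 = 16 each, +1 to first 1
Round 4: Ashgrove=38 Ironridge=41 → close Ashgrove (overflow 31)
  38÷1 = 38 each, +1 to first 0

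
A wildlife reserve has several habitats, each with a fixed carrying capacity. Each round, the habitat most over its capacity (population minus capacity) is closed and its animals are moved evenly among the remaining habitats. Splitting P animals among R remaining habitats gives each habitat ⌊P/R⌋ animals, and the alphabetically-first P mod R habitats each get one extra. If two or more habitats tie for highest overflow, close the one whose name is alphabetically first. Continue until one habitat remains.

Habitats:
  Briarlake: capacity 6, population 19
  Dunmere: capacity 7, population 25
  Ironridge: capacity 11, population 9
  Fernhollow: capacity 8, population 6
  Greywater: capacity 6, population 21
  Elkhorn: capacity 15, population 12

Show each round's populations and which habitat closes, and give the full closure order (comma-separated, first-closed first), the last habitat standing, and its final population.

Round 1: Briarlake=19 Dunmere=25 Elkhorn=12 Fernhollow=6 Greywater=21 Ironridge=9 → close Dunmere (overflow 18)
  25÷5 = 5 each, +1 to first 0
Round 2: Briarlake=24 Elkhorn=17 Fernhollow=11 Greywater=26 Ironridge=14 → close Greywater (overflow 20)
  26÷4 = 6 each, +1 to first 2
Round 3: Briarlake=31 Elkhorn=24 Fernhollow=17 Ironridge=20 → close Briarlake (overflow 25)
  31÷3 = 10 each, +1 to first 1
Round 4: Elkhorn=35 Fernhollow=27 Ironridge=30 → close Elkhorn (overflow 20)
  35÷2 = 17 each, +1 to first 1
Round 5: Fernhollow=45 Ironridge=47 → close Fernhollow (overflow 37)
  45÷1 = 45 each, +1 to first 0

Closure order: Dunmere, Greywater, Briarlake, Elkhorn, Fernhollow
Last habitat: Ironridge with 92 animals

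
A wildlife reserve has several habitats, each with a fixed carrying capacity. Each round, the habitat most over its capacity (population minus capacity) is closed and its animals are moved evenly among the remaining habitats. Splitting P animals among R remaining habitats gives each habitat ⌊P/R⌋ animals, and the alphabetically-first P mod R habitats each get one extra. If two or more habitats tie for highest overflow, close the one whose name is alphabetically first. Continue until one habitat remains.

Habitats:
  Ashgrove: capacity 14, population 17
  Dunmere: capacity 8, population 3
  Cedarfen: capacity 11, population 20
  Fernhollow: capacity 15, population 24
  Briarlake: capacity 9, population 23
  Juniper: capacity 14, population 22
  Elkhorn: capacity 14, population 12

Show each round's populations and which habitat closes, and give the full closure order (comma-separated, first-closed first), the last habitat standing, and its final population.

Closure order: Briarlake, Cedarfen, Fernhollow, Juniper, Ashgrove, Elkhorn
Last habitat: Dunmere with 121 animals

Round 1: Ashgrove=17 Briarlake=23 Cedarfen=20 Dunmere=3 Elkhorn=12 Fernhollow=24 Juniper=22 → close Briarlake (overflow 14)
  23÷6 = 3 each, +1 to first 5
Round 2: Ashgrove=21 Cedarfen=24 Dunmere=7 Elkhorn=16 Fernhollow=28 Juniper=25 → close Cedarfen (overflow 13)
  24÷5 = 4 each, +1 to first 4
Round 3: Ashgrove=26 Dunmere=12 Elkhorn=21 Fernhollow=33 Juniper=29 → close Fernhollow (overflow 18)
  33÷4 = 8 each, +1 to first 1
Round 4: Ashgrove=35 Dunmere=20 Elkhorn=29 Juniper=37 → close Juniper (overflow 23)
  37÷3 = 12 each, +1 to first 1
Round 5: Ashgrove=48 Dunmere=32 Elkhorn=41 → close Ashgrove (overflow 34)
  48÷2 = 24 each, +1 to first 0
Round 6: Dunmere=56 Elkhorn=65 → close Elkhorn (overflow 51)
  65÷1 = 65 each, +1 to first 0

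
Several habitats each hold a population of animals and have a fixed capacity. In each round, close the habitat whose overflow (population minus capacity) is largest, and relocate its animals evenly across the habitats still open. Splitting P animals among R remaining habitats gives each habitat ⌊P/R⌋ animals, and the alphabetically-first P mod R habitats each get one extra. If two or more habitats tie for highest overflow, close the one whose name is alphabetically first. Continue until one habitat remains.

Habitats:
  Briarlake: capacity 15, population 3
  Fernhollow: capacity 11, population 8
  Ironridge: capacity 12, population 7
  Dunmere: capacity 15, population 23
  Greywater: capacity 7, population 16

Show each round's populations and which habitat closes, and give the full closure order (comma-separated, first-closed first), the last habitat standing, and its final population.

Closure order: Greywater, Dunmere, Fernhollow, Ironridge
Last habitat: Briarlake with 57 animals

Round 1: Briarlake=3 Dunmere=23 Fernhollow=8 Greywater=16 Ironridge=7 → close Greywater (overflow 9)
  16÷4 = 4 each, +1 to first 0
Round 2: Briarlake=7 Dunmere=27 Fernhollow=12 Ironridge=11 → close Dunmere (overflow 12)
  27÷3 = 9 each, +1 to first 0
Round 3: Briarlake=16 Fernhollow=21 Ironridge=20 → close Fernhollow (overflow 10)
  21÷2 = 10 each, +1 to first 1
Round 4: Briarlake=27 Ironridge=30 → close Ironridge (overflow 18)
  30÷1 = 30 each, +1 to first 0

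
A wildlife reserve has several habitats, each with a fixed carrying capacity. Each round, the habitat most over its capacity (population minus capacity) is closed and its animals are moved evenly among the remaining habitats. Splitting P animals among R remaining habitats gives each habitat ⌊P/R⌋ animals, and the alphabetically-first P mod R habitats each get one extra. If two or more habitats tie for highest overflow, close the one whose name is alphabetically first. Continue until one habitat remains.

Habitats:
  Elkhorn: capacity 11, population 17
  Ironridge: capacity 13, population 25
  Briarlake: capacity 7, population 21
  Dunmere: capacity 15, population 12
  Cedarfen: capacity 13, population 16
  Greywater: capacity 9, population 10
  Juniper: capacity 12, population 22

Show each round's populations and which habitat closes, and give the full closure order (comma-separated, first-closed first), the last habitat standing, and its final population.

Closure order: Briarlake, Ironridge, Juniper, Elkhorn, Cedarfen, Greywater
Last habitat: Dunmere with 123 animals

Round 1: Briarlake=21 Cedarfen=16 Dunmere=12 Elkhorn=17 Greywater=10 Ironridge=25 Juniper=22 → close Briarlake (overflow 14)
  21÷6 = 3 each, +1 to first 3
Round 2: Cedarfen=20 Dunmere=16 Elkhorn=21 Greywater=13 Ironridge=28 Juniper=25 → close Ironridge (overflow 15)
  28÷5 = 5 each, +1 to first 3
Round 3: Cedarfen=26 Dunmere=22 Elkhorn=27 Greywater=18 Juniper=30 → close Juniper (overflow 18)
  30÷4 = 7 each, +1 to first 2
Round 4: Cedarfen=34 Dunmere=30 Elkhorn=34 Greywater=25 → close Elkhorn (overflow 23)
  34÷3 = 11 each, +1 to first 1
Round 5: Cedarfen=46 Dunmere=41 Greywater=36 → close Cedarfen (overflow 33)
  46÷2 = 23 each, +1 to first 0
Round 6: Dunmere=64 Greywater=59 → close Greywater (overflow 50)
  59÷1 = 59 each, +1 to first 0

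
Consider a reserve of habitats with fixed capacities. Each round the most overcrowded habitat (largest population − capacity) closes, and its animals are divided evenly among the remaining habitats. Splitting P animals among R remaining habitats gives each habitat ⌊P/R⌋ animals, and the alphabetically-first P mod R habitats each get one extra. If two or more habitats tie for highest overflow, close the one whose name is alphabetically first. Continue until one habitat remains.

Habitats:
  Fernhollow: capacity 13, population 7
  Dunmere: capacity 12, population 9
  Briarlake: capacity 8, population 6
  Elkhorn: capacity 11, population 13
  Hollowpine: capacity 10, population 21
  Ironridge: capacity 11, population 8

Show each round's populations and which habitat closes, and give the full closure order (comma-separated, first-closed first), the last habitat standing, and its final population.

Round 1: Briarlake=6 Dunmere=9 Elkhorn=13 Fernhollow=7 Hollowpine=21 Ironridge=8 → close Hollowpine (overflow 11)
  21÷5 = 4 each, +1 to first 1
Round 2: Briarlake=11 Dunmere=13 Elkhorn=17 Fernhollow=11 Ironridge=12 → close Elkhorn (overflow 6)
  17÷4 = 4 each, +1 to first 1
Round 3: Briarlake=16 Dunmere=17 Fernhollow=15 Ironridge=16 → close Briarlake (overflow 8)
  16÷3 = 5 each, +1 to first 1
Round 4: Dunmere=23 Fernhollow=20 Ironridge=21 → close Dunmere (overflow 11)
  23÷2 = 11 each, +1 to first 1
Round 5: Fernhollow=32 Ironridge=32 → close Ironridge (overflow 21)
  32÷1 = 32 each, +1 to first 0

Closure order: Hollowpine, Elkhorn, Briarlake, Dunmere, Ironridge
Last habitat: Fernhollow with 64 animals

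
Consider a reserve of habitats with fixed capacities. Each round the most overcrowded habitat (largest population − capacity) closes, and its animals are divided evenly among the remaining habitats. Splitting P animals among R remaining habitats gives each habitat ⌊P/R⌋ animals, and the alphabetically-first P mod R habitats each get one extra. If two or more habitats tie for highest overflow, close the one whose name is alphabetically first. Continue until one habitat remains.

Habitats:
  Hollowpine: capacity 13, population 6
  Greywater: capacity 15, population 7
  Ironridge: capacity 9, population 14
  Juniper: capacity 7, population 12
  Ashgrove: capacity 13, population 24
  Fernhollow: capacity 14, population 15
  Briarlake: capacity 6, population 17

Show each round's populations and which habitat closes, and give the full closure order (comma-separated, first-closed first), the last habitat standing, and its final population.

Round 1: Ashgrove=24 Briarlake=17 Fernhollow=15 Greywater=7 Hollowpine=6 Ironridge=14 Juniper=12 → close Ashgrove (overflow 11)
  24÷6 = 4 each, +1 to first 0
Round 2: Briarlake=21 Fernhollow=19 Greywater=11 Hollowpine=10 Ironridge=18 Juniper=16 → close Briarlake (overflow 15)
  21÷5 = 4 each, +1 to first 1
Round 3: Fernhollow=24 Greywater=15 Hollowpine=14 Ironridge=22 Juniper=20 → close Ironridge (overflow 13)
  22÷4 = 5 each, +1 to first 2
Round 4: Fernhollow=30 Greywater=21 Hollowpine=19 Juniper=25 → close Juniper (overflow 18)
  25÷3 = 8 each, +1 to first 1
Round 5: Fernhollow=39 Greywater=29 Hollowpine=27 → close Fernhollow (overflow 25)
  39÷2 = 19 each, +1 to first 1
Round 6: Greywater=49 Hollowpine=46 → close Greywater (overflow 34)
  49÷1 = 49 each, +1 to first 0

Closure order: Ashgrove, Briarlake, Ironridge, Juniper, Fernhollow, Greywater
Last habitat: Hollowpine with 95 animals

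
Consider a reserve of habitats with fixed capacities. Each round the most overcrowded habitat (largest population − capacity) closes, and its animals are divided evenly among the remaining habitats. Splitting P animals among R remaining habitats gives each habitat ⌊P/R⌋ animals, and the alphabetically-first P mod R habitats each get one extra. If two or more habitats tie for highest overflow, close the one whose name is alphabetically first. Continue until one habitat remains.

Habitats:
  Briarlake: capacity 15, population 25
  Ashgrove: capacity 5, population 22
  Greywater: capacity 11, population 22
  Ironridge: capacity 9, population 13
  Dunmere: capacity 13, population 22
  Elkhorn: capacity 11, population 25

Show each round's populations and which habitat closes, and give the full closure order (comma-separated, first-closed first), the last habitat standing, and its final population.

Closure order: Ashgrove, Elkhorn, Briarlake, Greywater, Dunmere
Last habitat: Ironridge with 129 animals

Round 1: Ashgrove=22 Briarlake=25 Dunmere=22 Elkhorn=25 Greywater=22 Ironridge=13 → close Ashgrove (overflow 17)
  22÷5 = 4 each, +1 to first 2
Round 2: Briarlake=30 Dunmere=27 Elkhorn=29 Greywater=26 Ironridge=17 → close Elkhorn (overflow 18)
  29÷4 = 7 each, +1 to first 1
Round 3: Briarlake=38 Dunmere=34 Greywater=33 Ironridge=24 → close Briarlake (overflow 23)
  38÷3 = 12 each, +1 to first 2
Round 4: Dunmere=47 Greywater=46 Ironridge=36 → close Greywater (overflow 35)
  46÷2 = 23 each, +1 to first 0
Round 5: Dunmere=70 Ironridge=59 → close Dunmere (overflow 57)
  70÷1 = 70 each, +1 to first 0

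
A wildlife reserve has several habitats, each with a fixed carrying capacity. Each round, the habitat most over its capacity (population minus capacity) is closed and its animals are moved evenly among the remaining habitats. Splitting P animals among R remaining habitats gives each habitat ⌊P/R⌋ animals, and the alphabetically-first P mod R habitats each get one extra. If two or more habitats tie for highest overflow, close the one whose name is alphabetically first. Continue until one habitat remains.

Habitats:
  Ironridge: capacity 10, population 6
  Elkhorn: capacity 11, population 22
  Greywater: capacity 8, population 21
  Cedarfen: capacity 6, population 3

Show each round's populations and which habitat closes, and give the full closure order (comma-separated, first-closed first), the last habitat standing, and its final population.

Round 1: Cedarfen=3 Elkhorn=22 Greywater=21 Ironridge=6 → close Greywater (overflow 13)
  21÷3 = 7 each, +1 to first 0
Round 2: Cedarfen=10 Elkhorn=29 Ironridge=13 → close Elkhorn (overflow 18)
  29÷2 = 14 each, +1 to first 1
Round 3: Cedarfen=25 Ironridge=27 → close Cedarfen (overflow 19)
  25÷1 = 25 each, +1 to first 0

Closure order: Greywater, Elkhorn, Cedarfen
Last habitat: Ironridge with 52 animals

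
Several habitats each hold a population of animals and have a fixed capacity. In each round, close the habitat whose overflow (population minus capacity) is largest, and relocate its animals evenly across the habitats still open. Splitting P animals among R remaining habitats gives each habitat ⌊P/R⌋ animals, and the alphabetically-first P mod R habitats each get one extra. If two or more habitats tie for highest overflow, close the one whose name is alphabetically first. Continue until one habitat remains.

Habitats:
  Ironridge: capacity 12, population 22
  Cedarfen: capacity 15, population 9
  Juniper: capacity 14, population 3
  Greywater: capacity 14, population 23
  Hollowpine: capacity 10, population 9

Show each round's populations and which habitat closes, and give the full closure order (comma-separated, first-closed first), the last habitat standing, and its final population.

Closure order: Ironridge, Greywater, Hollowpine, Cedarfen
Last habitat: Juniper with 66 animals

Round 1: Cedarfen=9 Greywater=23 Hollowpine=9 Ironridge=22 Juniper=3 → close Ironridge (overflow 10)
  22÷4 = 5 each, +1 to first 2
Round 2: Cedarfen=15 Greywater=29 Hollowpine=14 Juniper=8 → close Greywater (overflow 15)
  29÷3 = 9 each, +1 to first 2
Round 3: Cedarfen=25 Hollowpine=24 Juniper=17 → close Hollowpine (overflow 14)
  24÷2 = 12 each, +1 to first 0
Round 4: Cedarfen=37 Juniper=29 → close Cedarfen (overflow 22)
  37÷1 = 37 each, +1 to first 0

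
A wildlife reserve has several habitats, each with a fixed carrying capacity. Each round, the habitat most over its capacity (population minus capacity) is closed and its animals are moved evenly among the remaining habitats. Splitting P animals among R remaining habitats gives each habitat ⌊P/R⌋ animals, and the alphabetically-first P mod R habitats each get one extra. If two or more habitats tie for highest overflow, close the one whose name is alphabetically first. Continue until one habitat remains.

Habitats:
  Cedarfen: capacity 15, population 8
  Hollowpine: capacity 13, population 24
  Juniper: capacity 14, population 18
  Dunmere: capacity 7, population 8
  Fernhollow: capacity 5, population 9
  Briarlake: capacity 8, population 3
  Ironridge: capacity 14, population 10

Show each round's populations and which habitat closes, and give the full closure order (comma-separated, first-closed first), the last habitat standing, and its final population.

Round 1: Briarlake=3 Cedarfen=8 Dunmere=8 Fernhollow=9 Hollowpine=24 Ironridge=10 Juniper=18 → close Hollowpine (overflow 11)
  24÷6 = 4 each, +1 to first 0
Round 2: Briarlake=7 Cedarfen=12 Dunmere=12 Fernhollow=13 Ironridge=14 Juniper=22 → close Fernhollow (overflow 8)
  13÷5 = 2 each, +1 to first 3
Round 3: Briarlake=10 Cedarfen=15 Dunmere=15 Ironridge=16 Juniper=24 → close Juniper (overflow 10)
  24÷4 = 6 each, +1 to first 0
Round 4: Briarlake=16 Cedarfen=21 Dunmere=21 Ironridge=22 → close Dunmere (overflow 14)
  21÷3 = 7 each, +1 to first 0
Round 5: Briarlake=23 Cedarfen=28 Ironridge=29 → close Briarlake (overflow 15)
  23÷2 = 11 each, +1 to first 1
Round 6: Cedarfen=40 Ironridge=40 → close Ironridge (overflow 26)
  40÷1 = 40 each, +1 to first 0

Closure order: Hollowpine, Fernhollow, Juniper, Dunmere, Briarlake, Ironridge
Last habitat: Cedarfen with 80 animals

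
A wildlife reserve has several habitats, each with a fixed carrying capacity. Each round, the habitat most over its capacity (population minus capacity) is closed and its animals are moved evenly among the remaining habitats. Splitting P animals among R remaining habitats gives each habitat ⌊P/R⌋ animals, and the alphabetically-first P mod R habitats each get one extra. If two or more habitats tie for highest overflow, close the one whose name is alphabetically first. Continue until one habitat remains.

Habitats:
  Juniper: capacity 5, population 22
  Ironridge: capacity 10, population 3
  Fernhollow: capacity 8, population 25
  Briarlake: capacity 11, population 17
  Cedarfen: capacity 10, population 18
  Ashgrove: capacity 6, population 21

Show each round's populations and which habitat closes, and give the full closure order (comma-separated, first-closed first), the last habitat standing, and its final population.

Round 1: Ashgrove=21 Briarlake=17 Cedarfen=18 Fernhollow=25 Ironridge=3 Juniper=22 → close Fernhollow (overflow 17)
  25÷5 = 5 each, +1 to first 0
Round 2: Ashgrove=26 Briarlake=22 Cedarfen=23 Ironridge=8 Juniper=27 → close Juniper (overflow 22)
  27÷4 = 6 each, +1 to first 3
Round 3: Ashgrove=33 Briarlake=29 Cedarfen=30 Ironridge=14 → close Ashgrove (overflow 27)
  33÷3 = 11 each, +1 to first 0
Round 4: Briarlake=40 Cedarfen=41 Ironridge=25 → close Cedarfen (overflow 31)
  41÷2 = 20 each, +1 to first 1
Round 5: Briarlake=61 Ironridge=45 → close Briarlake (overflow 50)
  61÷1 = 61 each, +1 to first 0

Closure order: Fernhollow, Juniper, Ashgrove, Cedarfen, Briarlake
Last habitat: Ironridge with 106 animals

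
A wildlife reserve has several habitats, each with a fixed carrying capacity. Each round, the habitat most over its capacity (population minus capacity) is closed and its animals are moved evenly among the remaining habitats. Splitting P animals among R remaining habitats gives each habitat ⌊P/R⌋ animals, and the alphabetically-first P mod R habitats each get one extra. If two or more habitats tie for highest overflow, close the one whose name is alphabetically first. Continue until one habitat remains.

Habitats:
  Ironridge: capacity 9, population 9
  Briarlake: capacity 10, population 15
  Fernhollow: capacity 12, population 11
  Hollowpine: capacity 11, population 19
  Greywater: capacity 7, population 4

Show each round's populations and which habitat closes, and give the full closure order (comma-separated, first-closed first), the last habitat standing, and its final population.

Round 1: Briarlake=15 Fernhollow=11 Greywater=4 Hollowpine=19 Ironridge=9 → close Hollowpine (overflow 8)
  19÷4 = 4 each, +1 to first 3
Round 2: Briarlake=20 Fernhollow=16 Greywater=9 Ironridge=13 → close Briarlake (overflow 10)
  20÷3 = 6 each, +1 to first 2
Round 3: Fernhollow=23 Greywater=16 Ironridge=19 → close Fernhollow (overflow 11)
  23÷2 = 11 each, +1 to first 1
Round 4: Greywater=28 Ironridge=30 → close Greywater (overflow 21)
  28÷1 = 28 each, +1 to first 0

Closure order: Hollowpine, Briarlake, Fernhollow, Greywater
Last habitat: Ironridge with 58 animals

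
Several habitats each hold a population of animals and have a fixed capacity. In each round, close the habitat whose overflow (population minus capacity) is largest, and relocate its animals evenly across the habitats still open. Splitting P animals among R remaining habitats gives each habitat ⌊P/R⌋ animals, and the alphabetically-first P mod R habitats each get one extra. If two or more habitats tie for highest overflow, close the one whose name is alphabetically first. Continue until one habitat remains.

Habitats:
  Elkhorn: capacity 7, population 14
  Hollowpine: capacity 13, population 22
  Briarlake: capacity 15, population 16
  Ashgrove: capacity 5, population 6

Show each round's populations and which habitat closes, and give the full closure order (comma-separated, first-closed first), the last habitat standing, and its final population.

Closure order: Hollowpine, Elkhorn, Ashgrove
Last habitat: Briarlake with 58 animals

Round 1: Ashgrove=6 Briarlake=16 Elkhorn=14 Hollowpine=22 → close Hollowpine (overflow 9)
  22÷3 = 7 each, +1 to first 1
Round 2: Ashgrove=14 Briarlake=23 Elkhorn=21 → close Elkhorn (overflow 14)
  21÷2 = 10 each, +1 to first 1
Round 3: Ashgrove=25 Briarlake=33 → close Ashgrove (overflow 20)
  25÷1 = 25 each, +1 to first 0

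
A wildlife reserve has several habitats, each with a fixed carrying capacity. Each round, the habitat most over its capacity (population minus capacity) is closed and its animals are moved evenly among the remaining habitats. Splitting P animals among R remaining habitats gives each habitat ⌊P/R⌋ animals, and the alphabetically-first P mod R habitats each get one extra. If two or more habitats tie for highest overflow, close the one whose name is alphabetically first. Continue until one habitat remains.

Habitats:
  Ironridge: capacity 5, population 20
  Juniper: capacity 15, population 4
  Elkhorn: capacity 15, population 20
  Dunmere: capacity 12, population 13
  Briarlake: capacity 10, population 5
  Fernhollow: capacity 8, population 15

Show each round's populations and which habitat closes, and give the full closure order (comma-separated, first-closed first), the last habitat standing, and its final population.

Round 1: Briarlake=5 Dunmere=13 Elkhorn=20 Fernhollow=15 Ironridge=20 Juniper=4 → close Ironridge (overflow 15)
  20÷5 = 4 each, +1 to first 0
Round 2: Briarlake=9 Dunmere=17 Elkhorn=24 Fernhollow=19 Juniper=8 → close Fernhollow (overflow 11)
  19÷4 = 4 each, +1 to first 3
Round 3: Briarlake=14 Dunmere=22 Elkhorn=29 Juniper=12 → close Elkhorn (overflow 14)
  29÷3 = 9 each, +1 to first 2
Round 4: Briarlake=24 Dunmere=32 Juniper=21 → close Dunmere (overflow 20)
  32÷2 = 16 each, +1 to first 0
Round 5: Briarlake=40 Juniper=37 → close Briarlake (overflow 30)
  40÷1 = 40 each, +1 to first 0

Closure order: Ironridge, Fernhollow, Elkhorn, Dunmere, Briarlake
Last habitat: Juniper with 77 animals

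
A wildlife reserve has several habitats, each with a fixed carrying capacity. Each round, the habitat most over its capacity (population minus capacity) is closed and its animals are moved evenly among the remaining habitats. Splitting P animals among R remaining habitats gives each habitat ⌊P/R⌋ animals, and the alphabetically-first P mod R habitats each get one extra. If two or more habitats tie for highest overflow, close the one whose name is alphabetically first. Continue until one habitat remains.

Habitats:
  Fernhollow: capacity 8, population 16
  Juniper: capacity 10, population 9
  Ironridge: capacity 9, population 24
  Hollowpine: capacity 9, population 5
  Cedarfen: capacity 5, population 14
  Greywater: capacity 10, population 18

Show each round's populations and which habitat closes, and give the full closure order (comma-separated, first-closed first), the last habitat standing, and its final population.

Closure order: Ironridge, Cedarfen, Fernhollow, Greywater, Hollowpine
Last habitat: Juniper with 86 animals

Round 1: Cedarfen=14 Fernhollow=16 Greywater=18 Hollowpine=5 Ironridge=24 Juniper=9 → close Ironridge (overflow 15)
  24÷5 = 4 each, +1 to first 4
Round 2: Cedarfen=19 Fernhollow=21 Greywater=23 Hollowpine=10 Juniper=13 → close Cedarfen (overflow 14)
  19÷4 = 4 each, +1 to first 3
Round 3: Fernhollow=26 Greywater=28 Hollowpine=15 Juniper=17 → close Fernhollow (overflow 18)
  26÷3 = 8 each, +1 to first 2
Round 4: Greywater=37 Hollowpine=24 Juniper=25 → close Greywater (overflow 27)
  37÷2 = 18 each, +1 to first 1
Round 5: Hollowpine=43 Juniper=43 → close Hollowpine (overflow 34)
  43÷1 = 43 each, +1 to first 0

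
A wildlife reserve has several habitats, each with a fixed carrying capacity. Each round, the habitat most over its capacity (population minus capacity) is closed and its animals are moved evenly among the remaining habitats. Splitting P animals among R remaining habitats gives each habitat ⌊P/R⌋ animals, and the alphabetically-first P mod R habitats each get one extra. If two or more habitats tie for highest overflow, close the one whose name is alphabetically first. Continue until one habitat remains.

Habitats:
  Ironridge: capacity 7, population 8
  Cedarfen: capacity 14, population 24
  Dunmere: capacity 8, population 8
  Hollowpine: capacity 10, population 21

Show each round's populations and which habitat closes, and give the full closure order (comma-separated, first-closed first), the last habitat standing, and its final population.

Round 1: Cedarfen=24 Dunmere=8 Hollowpine=21 Ironridge=8 → close Hollowpine (overflow 11)
  21÷3 = 7 each, +1 to first 0
Round 2: Cedarfen=31 Dunmere=15 Ironridge=15 → close Cedarfen (overflow 17)
  31÷2 = 15 each, +1 to first 1
Round 3: Dunmere=31 Ironridge=30 → close Dunmere (overflow 23)
  31÷1 = 31 each, +1 to first 0

Closure order: Hollowpine, Cedarfen, Dunmere
Last habitat: Ironridge with 61 animals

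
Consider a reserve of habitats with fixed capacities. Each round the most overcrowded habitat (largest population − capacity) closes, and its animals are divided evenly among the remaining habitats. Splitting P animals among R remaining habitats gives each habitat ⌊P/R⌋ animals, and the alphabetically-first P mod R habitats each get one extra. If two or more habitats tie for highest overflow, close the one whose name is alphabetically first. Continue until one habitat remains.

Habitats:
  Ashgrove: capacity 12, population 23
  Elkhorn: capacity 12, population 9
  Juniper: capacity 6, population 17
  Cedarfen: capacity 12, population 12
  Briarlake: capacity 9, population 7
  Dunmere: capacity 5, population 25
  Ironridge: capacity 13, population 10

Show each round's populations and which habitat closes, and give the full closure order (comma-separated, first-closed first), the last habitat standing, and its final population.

Round 1: Ashgrove=23 Briarlake=7 Cedarfen=12 Dunmere=25 Elkhorn=9 Ironridge=10 Juniper=17 → close Dunmere (overflow 20)
  25÷6 = 4 each, +1 to first 1
Round 2: Ashgrove=28 Briarlake=11 Cedarfen=16 Elkhorn=13 Ironridge=14 Juniper=21 → close Ashgrove (overflow 16)
  28÷5 = 5 each, +1 to first 3
Round 3: Briarlake=17 Cedarfen=22 Elkhorn=19 Ironridge=19 Juniper=26 → close Juniper (overflow 20)
  26÷4 = 6 each, +1 to first 2
Round 4: Briarlake=24 Cedarfen=29 Elkhorn=25 Ironridge=25 → close Cedarfen (overflow 17)
  29÷3 = 9 each, +1 to first 2
Round 5: Briarlake=34 Elkhorn=35 Ironridge=34 → close Briarlake (overflow 25)
  34÷2 = 17 each, +1 to first 0
Round 6: Elkhorn=52 Ironridge=51 → close Elkhorn (overflow 40)
  52÷1 = 52 each, +1 to first 0

Closure order: Dunmere, Ashgrove, Juniper, Cedarfen, Briarlake, Elkhorn
Last habitat: Ironridge with 103 animals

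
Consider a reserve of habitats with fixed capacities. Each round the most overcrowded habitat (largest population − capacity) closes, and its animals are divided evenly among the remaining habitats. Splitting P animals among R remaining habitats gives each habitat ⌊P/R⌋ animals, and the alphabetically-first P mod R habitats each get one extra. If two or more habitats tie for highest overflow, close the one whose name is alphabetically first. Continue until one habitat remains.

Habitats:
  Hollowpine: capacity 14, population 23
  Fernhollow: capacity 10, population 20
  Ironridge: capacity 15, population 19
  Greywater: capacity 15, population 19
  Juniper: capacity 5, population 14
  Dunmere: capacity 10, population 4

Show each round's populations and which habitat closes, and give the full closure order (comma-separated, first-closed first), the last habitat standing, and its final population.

Closure order: Fernhollow, Hollowpine, Juniper, Greywater, Ironridge
Last habitat: Dunmere with 99 animals

Round 1: Dunmere=4 Fernhollow=20 Greywater=19 Hollowpine=23 Ironridge=19 Juniper=14 → close Fernhollow (overflow 10)
  20÷5 = 4 each, +1 to first 0
Round 2: Dunmere=8 Greywater=23 Hollowpine=27 Ironridge=23 Juniper=18 → close Hollowpine (overflow 13)
  27÷4 = 6 each, +1 to first 3
Round 3: Dunmere=15 Greywater=30 Ironridge=30 Juniper=24 → close Juniper (overflow 19)
  24÷3 = 8 each, +1 to first 0
Round 4: Dunmere=23 Greywater=38 Ironridge=38 → close Greywater (overflow 23)
  38÷2 = 19 each, +1 to first 0
Round 5: Dunmere=42 Ironridge=57 → close Ironridge (overflow 42)
  57÷1 = 57 each, +1 to first 0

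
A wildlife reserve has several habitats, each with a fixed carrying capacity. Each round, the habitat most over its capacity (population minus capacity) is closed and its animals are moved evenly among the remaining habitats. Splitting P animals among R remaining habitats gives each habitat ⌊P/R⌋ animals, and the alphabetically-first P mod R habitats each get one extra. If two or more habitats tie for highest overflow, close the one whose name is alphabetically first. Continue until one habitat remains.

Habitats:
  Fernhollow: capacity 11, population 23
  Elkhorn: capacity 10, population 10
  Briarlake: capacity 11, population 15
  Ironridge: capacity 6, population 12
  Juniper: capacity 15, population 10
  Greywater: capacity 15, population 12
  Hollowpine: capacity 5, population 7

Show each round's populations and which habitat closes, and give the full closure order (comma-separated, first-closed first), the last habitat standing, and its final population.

Round 1: Briarlake=15 Elkhorn=10 Fernhollow=23 Greywater=12 Hollowpine=7 Ironridge=12 Juniper=10 → close Fernhollow (overflow 12)
  23÷6 = 3 each, +1 to first 5
Round 2: Briarlake=19 Elkhorn=14 Greywater=16 Hollowpine=11 Ironridge=16 Juniper=13 → close Ironridge (overflow 10)
  16÷5 = 3 each, +1 to first 1
Round 3: Briarlake=23 Elkhorn=17 Greywater=19 Hollowpine=14 Juniper=16 → close Briarlake (overflow 12)
  23÷4 = 5 each, +1 to first 3
Round 4: Elkhorn=23 Greywater=25 Hollowpine=20 Juniper=21 → close Hollowpine (overflow 15)
  20÷3 = 6 each, +1 to first 2
Round 5: Elkhorn=30 Greywater=32 Juniper=27 → close Elkhorn (overflow 20)
  30÷2 = 15 each, +1 to first 0
Round 6: Greywater=47 Juniper=42 → close Greywater (overflow 32)
  47÷1 = 47 each, +1 to first 0

Closure order: Fernhollow, Ironridge, Briarlake, Hollowpine, Elkhorn, Greywater
Last habitat: Juniper with 89 animals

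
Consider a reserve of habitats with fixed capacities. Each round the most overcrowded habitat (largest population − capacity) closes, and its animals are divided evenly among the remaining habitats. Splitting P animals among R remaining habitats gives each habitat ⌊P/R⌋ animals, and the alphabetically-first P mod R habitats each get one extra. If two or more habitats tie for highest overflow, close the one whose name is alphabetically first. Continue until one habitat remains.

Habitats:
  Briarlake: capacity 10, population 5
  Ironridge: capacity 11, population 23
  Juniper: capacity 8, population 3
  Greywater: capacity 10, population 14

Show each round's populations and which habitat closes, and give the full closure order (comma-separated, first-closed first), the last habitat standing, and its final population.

Round 1: Briarlake=5 Greywater=14 Ironridge=23 Juniper=3 → close Ironridge (overflow 12)
  23÷3 = 7 each, +1 to first 2
Round 2: Briarlake=13 Greywater=22 Juniper=10 → close Greywater (overflow 12)
  22÷2 = 11 each, +1 to first 0
Round 3: Briarlake=24 Juniper=21 → close Briarlake (overflow 14)
  24÷1 = 24 each, +1 to first 0

Closure order: Ironridge, Greywater, Briarlake
Last habitat: Juniper with 45 animals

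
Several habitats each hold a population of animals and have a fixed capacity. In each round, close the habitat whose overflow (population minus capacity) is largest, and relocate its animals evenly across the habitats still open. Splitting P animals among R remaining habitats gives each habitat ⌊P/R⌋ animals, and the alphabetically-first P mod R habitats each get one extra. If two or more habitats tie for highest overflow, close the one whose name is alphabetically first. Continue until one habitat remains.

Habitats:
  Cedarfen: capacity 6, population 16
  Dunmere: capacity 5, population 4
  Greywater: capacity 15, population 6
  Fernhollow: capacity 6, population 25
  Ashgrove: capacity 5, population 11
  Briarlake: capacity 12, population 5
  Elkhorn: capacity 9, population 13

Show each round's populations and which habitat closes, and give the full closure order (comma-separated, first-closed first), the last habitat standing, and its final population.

Closure order: Fernhollow, Cedarfen, Ashgrove, Elkhorn, Dunmere, Briarlake
Last habitat: Greywater with 80 animals

Round 1: Ashgrove=11 Briarlake=5 Cedarfen=16 Dunmere=4 Elkhorn=13 Fernhollow=25 Greywater=6 → close Fernhollow (overflow 19)
  25÷6 = 4 each, +1 to first 1
Round 2: Ashgrove=16 Briarlake=9 Cedarfen=20 Dunmere=8 Elkhorn=17 Greywater=10 → close Cedarfen (overflow 14)
  20÷5 = 4 each, +1 to first 0
Round 3: Ashgrove=20 Briarlake=13 Dunmere=12 Elkhorn=21 Greywater=14 → close Ashgrove (overflow 15)
  20÷4 = 5 each, +1 to first 0
Round 4: Briarlake=18 Dunmere=17 Elkhorn=26 Greywater=19 → close Elkhorn (overflow 17)
  26÷3 = 8 each, +1 to first 2
Round 5: Briarlake=27 Dunmere=26 Greywater=27 → close Dunmere (overflow 21)
  26÷2 = 13 each, +1 to first 0
Round 6: Briarlake=40 Greywater=40 → close Briarlake (overflow 28)
  40÷1 = 40 each, +1 to first 0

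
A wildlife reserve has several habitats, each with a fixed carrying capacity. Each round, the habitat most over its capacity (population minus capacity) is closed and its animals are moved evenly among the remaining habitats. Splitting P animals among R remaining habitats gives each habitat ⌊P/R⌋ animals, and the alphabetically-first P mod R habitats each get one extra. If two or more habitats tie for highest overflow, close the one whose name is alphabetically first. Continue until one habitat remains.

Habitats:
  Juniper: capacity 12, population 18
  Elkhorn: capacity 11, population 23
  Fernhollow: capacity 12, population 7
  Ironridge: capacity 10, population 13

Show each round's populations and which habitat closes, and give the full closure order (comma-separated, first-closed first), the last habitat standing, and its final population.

Closure order: Elkhorn, Juniper, Ironridge
Last habitat: Fernhollow with 61 animals

Round 1: Elkhorn=23 Fernhollow=7 Ironridge=13 Juniper=18 → close Elkhorn (overflow 12)
  23÷3 = 7 each, +1 to first 2
Round 2: Fernhollow=15 Ironridge=21 Juniper=25 → close Juniper (overflow 13)
  25÷2 = 12 each, +1 to first 1
Round 3: Fernhollow=28 Ironridge=33 → close Ironridge (overflow 23)
  33÷1 = 33 each, +1 to first 0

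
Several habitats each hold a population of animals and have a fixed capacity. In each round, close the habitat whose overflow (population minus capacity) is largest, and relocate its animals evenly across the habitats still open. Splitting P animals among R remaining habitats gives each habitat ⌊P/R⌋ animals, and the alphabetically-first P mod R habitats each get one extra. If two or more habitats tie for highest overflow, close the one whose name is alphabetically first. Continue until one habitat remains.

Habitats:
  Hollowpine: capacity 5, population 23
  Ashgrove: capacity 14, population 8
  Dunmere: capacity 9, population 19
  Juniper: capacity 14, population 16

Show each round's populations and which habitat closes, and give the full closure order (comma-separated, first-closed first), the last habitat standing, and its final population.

Closure order: Hollowpine, Dunmere, Juniper
Last habitat: Ashgrove with 66 animals

Round 1: Ashgrove=8 Dunmere=19 Hollowpine=23 Juniper=16 → close Hollowpine (overflow 18)
  23÷3 = 7 each, +1 to first 2
Round 2: Ashgrove=16 Dunmere=27 Juniper=23 → close Dunmere (overflow 18)
  27÷2 = 13 each, +1 to first 1
Round 3: Ashgrove=30 Juniper=36 → close Juniper (overflow 22)
  36÷1 = 36 each, +1 to first 0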